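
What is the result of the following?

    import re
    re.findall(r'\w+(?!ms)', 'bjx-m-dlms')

Because the assertion is negative and zero-width, positions next to the forbidden text are skipped.
`findall` yields the raw match text (3 of them) because the pattern has no groups.

['bjx', 'm', 'dlms']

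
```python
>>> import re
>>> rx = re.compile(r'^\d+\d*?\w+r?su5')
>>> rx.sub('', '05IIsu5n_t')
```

'n_t'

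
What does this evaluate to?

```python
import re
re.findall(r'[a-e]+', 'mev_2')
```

Pattern: one or more of a character in [a-e].
Walking the string: at [1:2] → 'e'.
Since nothing is captured, `findall` lists the 1 matched substring directly.

['e']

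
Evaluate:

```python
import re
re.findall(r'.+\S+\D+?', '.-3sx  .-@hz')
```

['.-3sx  .-@hz']

Pattern: one or more of any character; then one or more of a non-whitespace character; then one or more of a non-digit (lazy).
With no groups in the pattern, `findall` gives back each whole match — 1 here.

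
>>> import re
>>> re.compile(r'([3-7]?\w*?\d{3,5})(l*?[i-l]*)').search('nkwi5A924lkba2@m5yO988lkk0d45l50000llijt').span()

(0, 11)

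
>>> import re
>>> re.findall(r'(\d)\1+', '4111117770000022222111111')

['1', '7', '0', '2', '1']

The backreference `\1` re-matches whatever the first group consumed, character for character.
`findall` collects group 1 from each match (5 total).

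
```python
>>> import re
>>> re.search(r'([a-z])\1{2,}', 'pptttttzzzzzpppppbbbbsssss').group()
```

After group 1 captures some text, `\1` only succeeds where that same text appears again.
The match spans [2:7] → 'ttttt'.

'ttttt'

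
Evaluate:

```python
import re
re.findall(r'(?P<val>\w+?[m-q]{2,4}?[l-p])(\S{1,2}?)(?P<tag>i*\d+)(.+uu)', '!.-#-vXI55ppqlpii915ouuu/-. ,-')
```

[('vXI55ppql', 'p', 'ii915', 'ouuu')]

The pattern matches one or more of a word character (lazy), then 2 to 4 of a character in [m-q] (lazy), then a character in [l-p] (captured as 'val'); then 1 to 2 of a non-whitespace character (lazy) (captured); then zero or more of the literal 'i', then one or more of a digit (captured as 'tag'); then one or more of any character, then the literal 'uu' (captured).
The `?` after the quantifier makes it lazy — it takes as little as possible before letting the rest of the pattern try.
Matches: at [5:24] match 'vXI55ppqlpii915ouuu', groups = ('vXI55ppql', 'p', 'ii915', 'ouuu').
`findall` packs the 4 group values into a tuple for every match.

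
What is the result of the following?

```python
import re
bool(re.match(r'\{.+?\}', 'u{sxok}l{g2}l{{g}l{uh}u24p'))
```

False

`re.match` only tries the pattern at the start of the string.
Here the pattern fails at index 0, so the call returns None, and `bool(None)` is False.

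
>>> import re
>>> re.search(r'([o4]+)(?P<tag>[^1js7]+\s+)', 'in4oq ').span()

(2, 6)

The pattern matches one or more of one of [o4] (captured); then one or more of any character except [1js7], then one or more of whitespace (captured as 'tag').
`re.search` scans for the first position where the pattern succeeds.
The match spans [2:6] → '4oq '.
Captured: group 1 = '4o', group 2 = 'q '.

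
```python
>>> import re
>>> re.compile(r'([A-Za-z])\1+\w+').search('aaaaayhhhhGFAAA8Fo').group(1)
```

`\1` is not a pattern — it's the concrete string captured by group 1, re-applied verbatim.
`re.search` scans for the first position where the pattern succeeds.
The match spans [0:18] → 'aaaaayhhhhGFAAA8Fo'.
Captured: group 1 = 'a'.

'a'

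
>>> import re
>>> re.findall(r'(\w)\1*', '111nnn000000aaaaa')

['1', 'n', '0', 'a']

After group 1 captures some text, `\1` only succeeds where that same text appears again.
Walking the string: at [0:3] match '111', group 1 = '1'; at [3:6] match 'nnn', group 1 = 'n'; at [6:12] match '000000', group 1 = '0'; at [12:17] match 'aaaaa', group 1 = 'a'.
With a single group, `findall` returns only what that group captured — 4 items.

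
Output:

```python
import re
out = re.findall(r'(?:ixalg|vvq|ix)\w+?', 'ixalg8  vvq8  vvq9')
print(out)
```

Alternation isn't longest-match — the leftmost alternative that fits at this position is chosen.
Scanning left to right: at [0:6] → 'ixalg8'; at [8:12] → 'vvq8'; at [14:18] → 'vvq9'.
`findall` yields the raw match text (3 of them) because the pattern has no groups.

['ixalg8', 'vvq8', 'vvq9']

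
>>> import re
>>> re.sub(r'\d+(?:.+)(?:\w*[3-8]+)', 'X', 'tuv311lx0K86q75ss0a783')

The pattern matches one or more of a digit; then one or more of any character (non-capturing group); then zero or more of a word character, then one or more of a character in [3-8] (non-capturing group).
Every occurrence is swapped for 'X'.

'tuvX'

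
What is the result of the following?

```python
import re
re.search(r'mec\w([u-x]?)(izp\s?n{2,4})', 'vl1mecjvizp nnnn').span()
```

(3, 16)

This matches the literal 'mec', then a word character; then optionally a character in [u-x] (captured); then the literal 'izp', then optionally whitespace, then 2 to 4 of the literal 'n' (captured).
`re.search` scans for the first position where the pattern succeeds.
The match spans [3:16] → 'mecjvizp nnnn'.
Captured: group 1 = 'v', group 2 = 'izp nnnn'.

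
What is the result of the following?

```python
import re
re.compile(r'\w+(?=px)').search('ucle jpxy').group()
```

The lookaround is zero-width — it requires the adjacent text to match without consuming it, so the asserted text isn't part of the match.
`search` walks the string left to right and returns the first match it finds.
The match spans [5:6] → 'j'.

'j'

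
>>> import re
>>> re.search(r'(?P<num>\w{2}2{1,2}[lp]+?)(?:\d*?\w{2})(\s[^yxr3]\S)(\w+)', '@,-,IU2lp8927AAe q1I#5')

None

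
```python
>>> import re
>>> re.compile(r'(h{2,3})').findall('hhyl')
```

['hh']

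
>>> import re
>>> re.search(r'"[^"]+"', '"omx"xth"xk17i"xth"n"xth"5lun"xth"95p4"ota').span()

`search` walks the string left to right and returns the first match it finds.
The match spans [0:5] → '"omx"'.

(0, 5)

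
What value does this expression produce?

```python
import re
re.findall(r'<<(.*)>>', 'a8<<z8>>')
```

Walking the string: at [2:8] match '<<z8>>', group 1 = 'z8'.
Because there's exactly one group, `findall` drops the full match and keeps group 1 from the one hit.

['z8']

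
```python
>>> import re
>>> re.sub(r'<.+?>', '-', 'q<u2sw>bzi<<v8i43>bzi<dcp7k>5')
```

'q-bzi-bzi-5'

A non-greedy quantifier consumes as few characters as it can — just enough that the remainder of the pattern still matches from where it stops; whatever follows it matches normally.
Matches: at [1:7] → '<u2sw>'; at [10:18] → '<<v8i43>'; at [21:28] → '<dcp7k>'.
Each match is replaced by '-'.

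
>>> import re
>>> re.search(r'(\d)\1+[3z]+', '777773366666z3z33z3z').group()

The backreference `\1` re-matches whatever the first group consumed, character for character.
`search` walks the string left to right and returns the first match it finds.
The match spans [0:7] → '7777733'.
Captured: group 1 = '7'.

'7777733'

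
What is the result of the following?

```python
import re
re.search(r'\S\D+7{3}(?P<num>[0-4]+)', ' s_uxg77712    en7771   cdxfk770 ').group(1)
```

The match spans [1:11] → 's_uxg77712'.
Captured: group 1 = '12'.

'12'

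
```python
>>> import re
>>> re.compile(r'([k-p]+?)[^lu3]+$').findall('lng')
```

['l']

The pattern matches one or more of a character in [k-p] (lazy) (captured); then one or more of any character except [lu3]; then anchored at the end.
Lazy quantifiers expand one character at a time until the remainder of the pattern can match.
Walking the string: at [0:3] match 'lng', group 1 = 'l'.
`findall` collects group 1 from the one match (1 total).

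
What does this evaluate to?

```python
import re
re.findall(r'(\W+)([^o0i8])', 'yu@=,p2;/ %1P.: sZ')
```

This matches one or more of a non-word character (captured); then any character except [o0i8] (captured).
Scanning left to right: at [2:6] match '@=,p', groups = ('@=,', 'p'); at [7:12] match ';/ %1', groups = (';/ %', '1'); at [13:17] match '.: s', groups = ('.: ', 's').
With 2 capturing groups, `findall` returns a 2-tuple per match.

[('@=,', 'p'), (';/ %', '1'), ('.: ', 's')]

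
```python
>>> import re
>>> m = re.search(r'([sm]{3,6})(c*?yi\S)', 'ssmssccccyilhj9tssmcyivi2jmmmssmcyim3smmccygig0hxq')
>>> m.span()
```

(0, 12)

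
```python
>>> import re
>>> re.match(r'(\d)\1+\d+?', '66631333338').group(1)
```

The match spans [0:4] → '6663'.
Captured: group 1 = '6'.

'6'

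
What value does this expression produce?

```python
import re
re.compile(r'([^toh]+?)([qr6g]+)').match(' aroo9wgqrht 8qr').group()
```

' ar'

This matches one or more of any character except [toh] (lazy) (captured); then one or more of one of [qr6g] (captured).
`re.match` won't scan ahead — the pattern has to work from the very first character.
The match spans [0:3] → ' ar'.
Captured: group 1 = ' a', group 2 = 'r'.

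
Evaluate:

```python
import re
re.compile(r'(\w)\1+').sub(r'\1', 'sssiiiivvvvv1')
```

`\1` has to match the exact text group 1 already captured.
Matches: at [0:3] → 'sss'; at [3:7] → 'iiii'; at [7:12] → 'vvvvv'.
Each match is replaced using the text its own group 1 captured.

'siv1'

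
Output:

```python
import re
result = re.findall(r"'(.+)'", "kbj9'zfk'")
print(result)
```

['zfk']

Scanning left to right: at [4:9] match "'zfk'", group 1 = 'zfk'.
`findall` collects group 1 from the one match (1 total).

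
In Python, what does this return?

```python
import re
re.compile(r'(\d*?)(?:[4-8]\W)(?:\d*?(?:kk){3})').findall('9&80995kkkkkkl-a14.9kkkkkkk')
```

['1']

The pattern matches zero or more of a digit (lazy) (captured); then a character in [4-8], then a non-word character (non-capturing group); then zero or more of a digit (lazy), then the literal 'kk' repeated 3 times (non-capturing group).
`findall` collects group 1 from the one match (1 total).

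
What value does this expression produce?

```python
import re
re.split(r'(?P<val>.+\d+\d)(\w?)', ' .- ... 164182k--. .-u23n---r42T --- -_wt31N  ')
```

The pattern matches one or more of any character, then one or more of a digit, then a digit (captured as 'val'); then optionally a word character (captured).
Matches to split on: at [0:44] → ' .- ... 164182k--. .-u23n---r42T --- -_wt31N'.
With a capturing group present, the delimiter's captured portion is kept in the result list.

['', ' .- ... 164182k--. .-u23n---r42T --- -_wt31', 'N', '  ']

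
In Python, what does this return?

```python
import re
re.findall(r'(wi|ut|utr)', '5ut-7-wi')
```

['ut', 'wi']

Walking the string: at [1:3] match 'ut', group 1 = 'ut'; at [6:8] match 'wi', group 1 = 'wi'.
One capturing group, so `findall` returns just the captured substring from each match — 2 in all.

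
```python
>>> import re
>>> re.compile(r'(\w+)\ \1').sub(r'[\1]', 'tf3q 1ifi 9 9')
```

'tf3q 1ifi [9]'

The backreference `\1` re-matches whatever the first group consumed, character for character.
The replacement refers to a captured group, so each match is rewritten using its own captured text.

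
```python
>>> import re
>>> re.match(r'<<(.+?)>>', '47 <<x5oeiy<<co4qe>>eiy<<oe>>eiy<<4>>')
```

None

`re.match` won't scan ahead — the pattern has to work from the very first character.
Here the pattern fails at index 0, so the call returns None.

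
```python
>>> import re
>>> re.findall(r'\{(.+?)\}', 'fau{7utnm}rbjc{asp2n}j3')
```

Scanning left to right: at [3:10] match '{7utnm}', group 1 = '7utnm'; at [14:21] match '{asp2n}', group 1 = 'asp2n'.
With a single group, `findall` returns only what that group captured — 2 items.

['7utnm', 'asp2n']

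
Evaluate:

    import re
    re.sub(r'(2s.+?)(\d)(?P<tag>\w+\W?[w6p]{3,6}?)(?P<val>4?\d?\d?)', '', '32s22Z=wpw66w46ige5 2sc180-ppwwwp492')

The pattern matches the literal '2s', then one or more of any character (lazy) (captured); then a digit (captured); then one or more of a word character, then optionally a non-word character, then 3 to 6 of one of [w6p] (lazy) (captured as 'tag'); then optionally the literal '4', then optionally a digit, then optionally a digit (captured as 'val').
A non-greedy quantifier consumes as few characters as it can — just enough that the remainder of the pattern still matches from where it stops; whatever follows it matches normally.
Matches: at [1:12] → '2s22Z=wpw66'; at [20:30] → '2sc180-ppw'.
`sub` substitutes '' at each match site.

'3w46ige5 wwp492'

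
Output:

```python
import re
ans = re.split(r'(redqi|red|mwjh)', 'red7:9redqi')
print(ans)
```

['', 'red', '7:9', 'redqi', '']

The regex engine tests alternatives in the order written; an earlier branch that matches wins even if a later one would match more.
Matches to split on: at [0:3] → 'red'; at [6:11] → 'redqi'.
Because the pattern has a capturing group, `split` also inserts each captured text between the pieces.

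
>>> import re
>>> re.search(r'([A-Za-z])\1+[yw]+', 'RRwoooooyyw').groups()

('R',)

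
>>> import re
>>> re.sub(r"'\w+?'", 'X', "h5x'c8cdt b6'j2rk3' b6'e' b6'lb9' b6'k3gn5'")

Matches: at [12:19] → "'j2rk3'"; at [22:25] → "'e'"; at [28:33] → "'lb9'"; at [36:43] → "'k3gn5'".
Each match is replaced by 'X'.

"h5x'c8cdt b6X b6X b6X b6X"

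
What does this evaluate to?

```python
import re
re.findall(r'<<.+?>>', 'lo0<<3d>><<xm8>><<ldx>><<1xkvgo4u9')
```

['<<3d>>', '<<xm8>>', '<<ldx>>']

A non-greedy quantifier consumes as few characters as it can — just enough that the remainder of the pattern still matches from where it stops; whatever follows it matches normally.
Scanning left to right: at [3:9] → '<<3d>>'; at [9:16] → '<<xm8>>'; at [16:23] → '<<ldx>>'.
With no groups in the pattern, `findall` gives back each whole match — 3 here.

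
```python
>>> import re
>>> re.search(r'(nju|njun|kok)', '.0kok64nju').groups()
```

('kok',)

The match spans [2:5] → 'kok'.
Captured: group 1 = 'kok'.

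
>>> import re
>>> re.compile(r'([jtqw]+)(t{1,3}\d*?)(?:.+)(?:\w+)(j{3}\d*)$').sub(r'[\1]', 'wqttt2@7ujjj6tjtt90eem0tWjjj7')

`\1` in the replacement pulls in group 1's text for each match.

'[wqtt]'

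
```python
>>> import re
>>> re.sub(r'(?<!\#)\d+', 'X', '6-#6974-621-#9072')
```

'X-#6X-X-#9X'

Because the assertion is negative and zero-width, positions next to the forbidden text are skipped.
Matches: at [0:1] → '6'; at [4:7] → '974'; at [8:11] → '621'; at [14:17] → '072'.
Each match is replaced by 'X'.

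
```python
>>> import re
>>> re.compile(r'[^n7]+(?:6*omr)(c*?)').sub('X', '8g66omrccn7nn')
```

Pattern: one or more of any character except [n7]; then zero or more of a literal '6', then the literal 'omr' (non-capturing group); then zero or more of a literal 'c' (lazy) (captured).
The `?` after the quantifier makes it lazy — it takes as little as possible before letting the rest of the pattern try.
Matches: at [0:7] → '8g66omr'.
Every occurrence is swapped for 'X'.

'Xccn7nn'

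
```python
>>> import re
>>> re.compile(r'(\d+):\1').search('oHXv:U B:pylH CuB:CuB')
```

The backreference `\1` re-matches whatever the first group consumed, character for character.
Here the pattern never matches, so the call returns None.

None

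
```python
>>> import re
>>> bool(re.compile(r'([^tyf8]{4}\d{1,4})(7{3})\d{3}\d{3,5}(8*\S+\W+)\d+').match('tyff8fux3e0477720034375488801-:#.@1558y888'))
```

False

`re.match` only tries the pattern at the start of the string.
Here the pattern fails at index 0, so the call returns None, and `bool(None)` is False.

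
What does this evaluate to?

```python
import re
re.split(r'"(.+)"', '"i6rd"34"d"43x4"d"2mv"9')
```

Matches to split on: at [0:22] → '"i6rd"34"d"43x4"d"2mv"'.
`re.split` interleaves the captured-group text with the surrounding fragments.

['', 'i6rd"34"d"43x4"d"2mv', '9']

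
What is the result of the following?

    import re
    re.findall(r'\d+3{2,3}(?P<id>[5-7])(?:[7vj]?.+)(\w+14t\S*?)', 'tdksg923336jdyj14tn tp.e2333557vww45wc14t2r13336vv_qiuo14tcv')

[('6', 'o14t')]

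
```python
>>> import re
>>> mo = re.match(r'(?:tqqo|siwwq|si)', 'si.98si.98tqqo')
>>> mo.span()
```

(0, 2)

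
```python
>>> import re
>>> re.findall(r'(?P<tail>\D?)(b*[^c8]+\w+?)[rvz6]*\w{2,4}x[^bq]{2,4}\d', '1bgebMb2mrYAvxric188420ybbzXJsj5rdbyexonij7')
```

[('', '1bgebMb2mrYAvxric188420ybbzXJsj5')]

The pattern matches optionally a non-digit (captured as 'tail'); then zero or more of the literal 'b', then one or more of any character except [c8], then one or more of a word character (lazy) (captured); then zero or more of one of [rvz6], then 2 to 4 of a word character, then the literal 'x'; then 2 to 4 of any character except [bq], then a digit.
The `?` after the quantifier makes it lazy — it takes as little as possible before letting the rest of the pattern try.
Scanning left to right: at [0:43] match '1bgebMb2mrYAvxric188420ybbzXJsj5rdbyexonij7', groups = ('', '1bgebMb2mrYAvxric188420ybbzXJsj5').
2 groups means the one result is a tuple of 2 captured strings — 1 here.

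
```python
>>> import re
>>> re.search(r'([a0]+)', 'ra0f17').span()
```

(1, 3)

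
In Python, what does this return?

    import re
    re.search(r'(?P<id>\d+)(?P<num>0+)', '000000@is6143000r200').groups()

('00000', '0')

The match spans [0:6] → '000000'.
Captured: group 1 = '00000', group 2 = '0'.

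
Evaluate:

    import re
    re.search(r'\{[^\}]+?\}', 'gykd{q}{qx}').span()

(4, 7)

`search` walks the string left to right and returns the first match it finds.
The match spans [4:7] → '{q}'.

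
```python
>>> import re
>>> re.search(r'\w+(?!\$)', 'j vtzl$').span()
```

`(?!…)`/`(?<!…)` only lets a position through if the neighbouring text does NOT match; no characters are consumed.
`re.search` tries every starting position until one works.
The match spans [0:1] → 'j'.

(0, 1)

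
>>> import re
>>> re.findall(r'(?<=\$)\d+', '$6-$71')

The lookaround is zero-width — it requires the adjacent text to match without consuming it, so the asserted text isn't part of the match.
Walking the string: at [1:2] → '6'; at [4:6] → '71'.
`findall` yields the raw match text (2 of them) because the pattern has no groups.

['6', '71']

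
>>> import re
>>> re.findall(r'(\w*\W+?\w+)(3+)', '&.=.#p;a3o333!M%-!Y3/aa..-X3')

This matches zero or more of a word character, then one or more of a non-word character (lazy), then one or more of a word character (captured); then one or more of a literal '3' (captured).
Walking the string: at [5:13] match 'p;a3o333', groups = ('p;a3o33', '3'); at [14:20] match 'M%-!Y3', groups = ('M%-!Y', '3'); at [21:28] match 'aa..-X3', groups = ('aa..-X', '3').
`findall` packs the 2 group values into a tuple for every match.

[('p;a3o33', '3'), ('M%-!Y', '3'), ('aa..-X', '3')]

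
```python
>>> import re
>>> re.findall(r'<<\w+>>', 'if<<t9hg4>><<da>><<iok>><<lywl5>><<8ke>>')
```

['<<t9hg4>>', '<<da>>', '<<iok>>', '<<lywl5>>', '<<8ke>>']

No capturing groups, so `findall` returns the 5 full match strings.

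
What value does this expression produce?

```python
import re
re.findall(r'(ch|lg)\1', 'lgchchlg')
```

`\1` is not a pattern — it's the concrete string captured by group 1, re-applied verbatim.
One capturing group, so `findall` returns just the captured substring from the one match — 1 in all.

['ch']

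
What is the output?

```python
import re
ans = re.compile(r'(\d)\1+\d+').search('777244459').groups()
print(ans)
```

The match spans [0:9] → '777244459'.
Captured: group 1 = '7'.

('7',)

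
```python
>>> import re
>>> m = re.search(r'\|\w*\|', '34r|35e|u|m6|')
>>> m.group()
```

'|35e|'

The match spans [3:8] → '|35e|'.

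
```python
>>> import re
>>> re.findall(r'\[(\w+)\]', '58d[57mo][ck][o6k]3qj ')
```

['57mo', 'ck', 'o6k']

Scanning left to right: at [3:9] match '[57mo]', group 1 = '57mo'; at [9:13] match '[ck]', group 1 = 'ck'; at [13:18] match '[o6k]', group 1 = 'o6k'.
With a single group, `findall` returns only what that group captured — 3 items.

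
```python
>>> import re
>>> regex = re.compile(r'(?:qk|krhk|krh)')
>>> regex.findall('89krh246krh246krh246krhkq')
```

['krh', 'krh', 'krh', 'krhk']

Alternation isn't longest-match — the leftmost alternative that fits at this position is chosen.
Matches: at [2:5] → 'krh'; at [8:11] → 'krh'; at [14:17] → 'krh'; at [20:24] → 'krhk'.
With no groups in the pattern, `findall` gives back each whole match — 4 here.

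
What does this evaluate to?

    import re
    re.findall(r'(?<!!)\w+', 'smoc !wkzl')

`(?!…)`/`(?<!…)` only lets a position through if the neighbouring text does NOT match; no characters are consumed.
Matches: at [0:4] → 'smoc'; at [7:10] → 'kzl'.
Since nothing is captured, `findall` lists the 2 matched substrings directly.

['smoc', 'kzl']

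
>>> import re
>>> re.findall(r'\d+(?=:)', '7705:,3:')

Lookahead/lookbehind check context without consuming it, so the matched span excludes the asserted characters.
Matches: at [0:4] → '7705'; at [6:7] → '3'.
`findall` yields the raw match text (2 of them) because the pattern has no groups.

['7705', '3']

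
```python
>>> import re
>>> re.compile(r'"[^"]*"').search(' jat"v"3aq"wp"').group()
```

The match spans [4:7] → '"v"'.

'"v"'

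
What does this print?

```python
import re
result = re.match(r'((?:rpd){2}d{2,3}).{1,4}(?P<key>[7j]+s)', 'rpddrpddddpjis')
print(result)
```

None

`re.match` won't scan ahead — the pattern has to work from the very first character.
Here the string doesn't start with a match, so the call returns None.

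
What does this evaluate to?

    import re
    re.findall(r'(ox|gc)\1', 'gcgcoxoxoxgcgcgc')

['gc', 'ox', 'gc']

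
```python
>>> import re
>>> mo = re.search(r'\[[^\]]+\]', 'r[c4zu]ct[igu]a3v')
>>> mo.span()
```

The match spans [1:7] → '[c4zu]'.

(1, 7)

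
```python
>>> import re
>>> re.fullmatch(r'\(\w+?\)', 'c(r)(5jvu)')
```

None

For `fullmatch`, every character of the input must be accounted for by the pattern.
Here the string isn't matched end-to-end, so the call returns None.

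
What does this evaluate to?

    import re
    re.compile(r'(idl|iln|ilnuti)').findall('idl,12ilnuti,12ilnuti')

Alternation isn't longest-match — the leftmost alternative that fits at this position is chosen.
Walking the string: at [0:3] match 'idl', group 1 = 'idl'; at [6:9] match 'iln', group 1 = 'iln'; at [15:18] match 'iln', group 1 = 'iln'.
`findall` collects group 1 from each match (3 total).

['idl', 'iln', 'iln']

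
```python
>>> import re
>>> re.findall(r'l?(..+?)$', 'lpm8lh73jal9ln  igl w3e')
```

['pm8lh73jal9ln  igl w3e']

The pattern matches optionally a literal 'l'; then any character, then one or more of any character (lazy) (captured); then anchored at the end.
With a single group, `findall` returns only what that group captured — 1 item.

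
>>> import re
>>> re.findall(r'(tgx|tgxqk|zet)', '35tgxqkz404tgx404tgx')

['tgx', 'tgx', 'tgx']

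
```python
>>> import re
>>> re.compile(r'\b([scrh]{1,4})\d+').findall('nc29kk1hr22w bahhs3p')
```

[]

`findall` collects group 1 from each match (0 total).
Nothing in the string satisfies the pattern, so the list is empty.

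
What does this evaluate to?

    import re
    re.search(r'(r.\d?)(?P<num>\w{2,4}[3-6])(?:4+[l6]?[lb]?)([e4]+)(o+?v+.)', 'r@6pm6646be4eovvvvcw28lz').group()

Pattern: the literal 'r', then any character, then optionally a digit (captured); then 2 to 4 of a word character, then a character in [3-6] (captured as 'num'); then one or more of a literal '4', then optionally one of [l6], then optionally one of [lb] (non-capturing group); then one or more of one of [e4] (captured); then one or more of the literal 'o' (lazy), then one or more of the literal 'v', then any character (captured).
`re.search` tries every starting position until one works.
The match spans [0:19] → 'r@6pm6646be4eovvvvc'.
Captured: group 1 = 'r@6', group 2 = 'pm66', group 3 = 'e4e', group 4 = 'ovvvvc'.

'r@6pm6646be4eovvvvc'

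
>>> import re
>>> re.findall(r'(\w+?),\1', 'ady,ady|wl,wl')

After group 1 captures some text, `\1` only succeeds where that same text appears again.
Walking the string: at [0:7] match 'ady,ady', group 1 = 'ady'; at [8:13] match 'wl,wl', group 1 = 'wl'.
With a single group, `findall` returns only what that group captured — 2 items.

['ady', 'wl']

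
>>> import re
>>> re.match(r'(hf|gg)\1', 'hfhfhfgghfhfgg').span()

`\1` is not a pattern — it's the concrete string captured by group 1, re-applied verbatim.
`re.match` won't scan ahead — the pattern has to work from the very first character.
The match spans [0:4] → 'hfhf'.
Captured: group 1 = 'hf'.

(0, 4)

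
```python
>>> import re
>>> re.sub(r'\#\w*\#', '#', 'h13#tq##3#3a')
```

Matches: at [3:7] → '#tq#'; at [7:10] → '#3#'.
Every occurrence is swapped for '#'.

'h13##3a'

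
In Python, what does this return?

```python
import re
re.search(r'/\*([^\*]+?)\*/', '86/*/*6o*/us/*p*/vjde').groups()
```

Unlike `match`, `search` isn't anchored — it looks for the pattern anywhere in the string.
The match spans [4:10] → '/*6o*/'.
Captured: group 1 = '6o'.

('6o',)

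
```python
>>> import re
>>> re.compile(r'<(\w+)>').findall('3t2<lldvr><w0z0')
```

Walking the string: at [3:10] match '<lldvr>', group 1 = 'lldvr'.
Because there's exactly one group, `findall` drops the full match and keeps group 1 from the one hit.

['lldvr']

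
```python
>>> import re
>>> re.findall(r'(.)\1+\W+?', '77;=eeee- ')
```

After group 1 captures some text, `\1` only succeeds where that same text appears again.
With a single group, `findall` returns only what that group captured — 2 items.

['7', 'e']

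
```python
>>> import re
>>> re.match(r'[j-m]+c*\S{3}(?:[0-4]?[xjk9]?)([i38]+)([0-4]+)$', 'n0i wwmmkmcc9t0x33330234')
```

None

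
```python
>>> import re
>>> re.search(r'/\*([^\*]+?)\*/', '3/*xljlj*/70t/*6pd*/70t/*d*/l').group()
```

'/*xljlj*/'

Unlike `match`, `search` isn't anchored — it looks for the pattern anywhere in the string.
The match spans [1:10] → '/*xljlj*/'.
Captured: group 1 = 'xljlj'.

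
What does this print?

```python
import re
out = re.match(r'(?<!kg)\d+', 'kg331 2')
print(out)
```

None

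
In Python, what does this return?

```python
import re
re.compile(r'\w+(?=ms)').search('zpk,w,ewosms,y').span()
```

The `(?=…)`/`(?<=…)` assertion just peeks at neighbouring text; it doesn't advance the match position.
The match spans [6:10] → 'ewos'.

(6, 10)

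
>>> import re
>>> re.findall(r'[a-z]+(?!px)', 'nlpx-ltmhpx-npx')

Because the assertion is negative and zero-width, positions next to the forbidden text are skipped.
Walking the string: at [0:4] → 'nlpx'; at [5:11] → 'ltmhpx'; at [12:15] → 'npx'.
With no groups in the pattern, `findall` gives back each whole match — 3 here.

['nlpx', 'ltmhpx', 'npx']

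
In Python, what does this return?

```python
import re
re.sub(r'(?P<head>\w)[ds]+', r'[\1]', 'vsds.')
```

Pattern: a word character (captured as 'head'); then one or more of one of [ds].
Matches: at [0:4] → 'vsds'.
Each match is replaced using the text its own group 1 captured.

'[v].'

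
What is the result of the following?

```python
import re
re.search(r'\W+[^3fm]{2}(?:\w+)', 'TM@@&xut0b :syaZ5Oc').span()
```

(2, 10)

This matches one or more of a non-word character; then exactly 2 of any character except [3fm]; then one or more of a word character (non-capturing group).
The match spans [2:10] → '@@&xut0b'.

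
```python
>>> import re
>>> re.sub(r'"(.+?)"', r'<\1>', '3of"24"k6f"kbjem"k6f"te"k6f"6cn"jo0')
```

'3of<24>k6f<kbjem>k6f<te>k6f<6cn>jo0'

The `?` after the quantifier makes it lazy — it takes as little as possible before letting the rest of the pattern try.
`\1` in the replacement pulls in group 1's text for each match.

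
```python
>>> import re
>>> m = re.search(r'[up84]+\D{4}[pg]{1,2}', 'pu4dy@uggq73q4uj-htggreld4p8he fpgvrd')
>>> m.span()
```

(0, 9)

Pattern: one or more of one of [up84]; then exactly 4 of a non-digit, then 1 to 2 of one of [pg].
`re.search` scans for the first position where the pattern succeeds.
The match spans [0:9] → 'pu4dy@ugg'.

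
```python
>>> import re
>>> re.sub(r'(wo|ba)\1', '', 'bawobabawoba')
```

'bawowoba'

The backreference `\1` re-matches whatever the first group consumed, character for character.
Every occurrence is swapped for ''.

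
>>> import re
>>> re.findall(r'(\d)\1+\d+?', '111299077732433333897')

After group 1 captures some text, `\1` only succeeds where that same text appears again.
One capturing group, so `findall` returns just the captured substring from each match — 4 in all.

['1', '9', '7', '3']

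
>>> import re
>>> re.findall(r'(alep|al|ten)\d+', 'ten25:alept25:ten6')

Scanning left to right: at [0:5] match 'ten25', group 1 = 'ten'; at [14:18] match 'ten6', group 1 = 'ten'.
Because there's exactly one group, `findall` drops the full match and keeps group 1 from each hit.

['ten', 'ten']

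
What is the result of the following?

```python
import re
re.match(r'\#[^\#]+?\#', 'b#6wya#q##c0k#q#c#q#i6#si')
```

None

With `match`, the pattern is implicitly anchored at the beginning.
Here position 0 doesn't satisfy it, so the call returns None.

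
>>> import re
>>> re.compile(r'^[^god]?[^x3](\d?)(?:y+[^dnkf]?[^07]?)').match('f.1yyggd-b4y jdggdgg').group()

'f.1yygg'

The pattern matches anchored at the start of the string; then optionally any character except [god], then any character except [x3]; then optionally a digit (captured); then one or more of a literal 'y', then optionally any character except [dnkf], then optionally any character except [07] (non-capturing group).
`re.match` only tries the pattern at the start of the string.
The match spans [0:7] → 'f.1yygg'.
Captured: group 1 = '1'.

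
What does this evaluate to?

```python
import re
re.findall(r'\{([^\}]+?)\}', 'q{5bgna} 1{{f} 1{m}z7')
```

['5bgna', '{f', 'm']

Matches: at [1:8] match '{5bgna}', group 1 = '5bgna'; at [10:14] match '{{f}', group 1 = '{f'; at [16:19] match '{m}', group 1 = 'm'.
Because there's exactly one group, `findall` drops the full match and keeps group 1 from each hit.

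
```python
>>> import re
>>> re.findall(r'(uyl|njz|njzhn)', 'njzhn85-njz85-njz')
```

['njz', 'njz', 'njz']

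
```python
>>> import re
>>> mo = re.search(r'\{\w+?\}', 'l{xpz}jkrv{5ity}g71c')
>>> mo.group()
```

'{xpz}'

`re.search` scans for the first position where the pattern succeeds.
The match spans [1:6] → '{xpz}'.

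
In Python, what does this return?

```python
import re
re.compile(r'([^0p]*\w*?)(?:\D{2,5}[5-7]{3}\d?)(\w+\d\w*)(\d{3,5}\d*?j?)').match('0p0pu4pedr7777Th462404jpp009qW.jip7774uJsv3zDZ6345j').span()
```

Pattern: zero or more of any character except [0p], then zero or more of a word character (lazy) (captured); then 2 to 5 of a non-digit, then exactly 3 of a character in [5-7], then optionally a digit (non-capturing group); then one or more of a word character, then a digit, then zero or more of a word character (captured); then 3 to 5 of a digit, then zero or more of a digit (lazy), then optionally a literal 'j' (captured).
`match` is anchored at position 0; if the pattern doesn't fit there, it returns None.
The match spans [0:28] → '0p0pu4pedr7777Th462404jpp009'.
Captured: group 1 = '0p0pu4', group 2 = 'Th462404jpp', group 3 = '009'.

(0, 28)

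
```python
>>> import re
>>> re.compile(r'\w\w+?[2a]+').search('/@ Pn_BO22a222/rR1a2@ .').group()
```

'Pn_BO22a222'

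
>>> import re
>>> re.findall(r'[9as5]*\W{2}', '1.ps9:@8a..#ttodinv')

['s9:@', 'a..']

The pattern matches zero or more of one of [9as5]; then exactly 2 of a non-word character.
Walking the string: at [3:7] → 's9:@'; at [8:11] → 'a..'.
Since nothing is captured, `findall` lists the 2 matched substrings directly.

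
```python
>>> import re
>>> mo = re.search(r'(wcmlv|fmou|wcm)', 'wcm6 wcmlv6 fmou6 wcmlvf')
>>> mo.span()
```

(0, 3)

The match spans [0:3] → 'wcm'.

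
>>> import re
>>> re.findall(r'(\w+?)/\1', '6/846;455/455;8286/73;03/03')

The backreference `\1` re-matches whatever the first group consumed, character for character.
With a single group, `findall` returns only what that group captured — 2 items.

['455', '03']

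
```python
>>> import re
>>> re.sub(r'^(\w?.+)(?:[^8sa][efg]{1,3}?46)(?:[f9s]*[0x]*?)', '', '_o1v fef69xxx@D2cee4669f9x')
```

The pattern matches anchored at the start of the string; then optionally a word character, then one or more of any character (captured); then any character except [8sa], then 1 to 3 of one of [efg] (lazy), then the literal '46' (non-capturing group); then zero or more of one of [f9s], then zero or more of one of [0x] (lazy) (non-capturing group).
Matches: at [0:21] → '_o1v fef69xxx@D2cee46'.
`sub` substitutes '' at each match site.

'69f9x'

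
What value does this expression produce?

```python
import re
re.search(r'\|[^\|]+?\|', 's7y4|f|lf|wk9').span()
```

`search` walks the string left to right and returns the first match it finds.
The match spans [4:7] → '|f|'.

(4, 7)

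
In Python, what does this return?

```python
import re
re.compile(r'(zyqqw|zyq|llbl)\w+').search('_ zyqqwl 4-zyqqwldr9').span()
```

(2, 8)

The match spans [2:8] → 'zyqqwl'.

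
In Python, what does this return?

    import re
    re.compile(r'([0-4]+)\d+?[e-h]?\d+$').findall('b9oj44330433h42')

['4433043']

Because there's exactly one group, `findall` drops the full match and keeps group 1 from the one hit.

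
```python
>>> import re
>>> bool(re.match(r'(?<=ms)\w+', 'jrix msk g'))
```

False

`re.match` only tries the pattern at the start of the string.
Here the pattern fails at index 0, so the call returns None, and `bool(None)` is False.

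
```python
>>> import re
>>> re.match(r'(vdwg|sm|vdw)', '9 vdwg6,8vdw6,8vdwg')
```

None

`re.match` only tries the pattern at the start of the string.
Here the string doesn't start with a match, so the call returns None.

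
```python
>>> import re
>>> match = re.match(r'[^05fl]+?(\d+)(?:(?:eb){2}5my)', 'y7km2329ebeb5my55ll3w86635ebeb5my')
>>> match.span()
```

The pattern matches one or more of any character except [05fl] (lazy); then one or more of a digit (captured); then the literal 'eb' repeated 2 times, then the literal '5my' (non-capturing group).
`re.match` won't scan ahead — the pattern has to work from the very first character.
The match spans [0:15] → 'y7km2329ebeb5my'.
Captured: group 1 = '2329'.

(0, 15)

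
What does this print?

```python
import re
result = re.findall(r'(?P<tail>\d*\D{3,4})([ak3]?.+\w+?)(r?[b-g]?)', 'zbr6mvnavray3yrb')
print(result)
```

This matches zero or more of a digit, then 3 to 4 of a non-digit (captured as 'tail'); then optionally one of [ak3], then one or more of any character, then one or more of a word character (lazy) (captured); then optionally a literal 'r', then optionally a character in [b-g] (captured).
Scanning left to right: at [0:16] match 'zbr6mvnavray3yrb', groups = ('zbr', '6mvnavray3yrb', '').
Multiple groups make `findall` return tuples — one 3-tuple for the one match.

[('zbr', '6mvnavray3yrb', '')]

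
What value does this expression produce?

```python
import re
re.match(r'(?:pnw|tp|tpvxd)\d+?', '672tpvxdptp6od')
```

`re.match` only tries the pattern at the start of the string.
Here the pattern fails at index 0, so the call returns None.

None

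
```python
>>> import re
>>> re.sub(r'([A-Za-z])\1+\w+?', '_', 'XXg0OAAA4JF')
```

After group 1 captures some text, `\1` only succeeds where that same text appears again.
Matches: at [0:3] → 'XXg'; at [5:9] → 'AAA4'.
Each match is replaced by '_'.

'_0O_JF'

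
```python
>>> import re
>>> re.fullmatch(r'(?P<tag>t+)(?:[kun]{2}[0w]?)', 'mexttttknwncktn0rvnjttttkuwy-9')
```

None

The pattern matches one or more of a literal 't' (captured as 'tag'); then exactly 2 of one of [kun], then optionally one of [0w] (non-capturing group).
`re.fullmatch` is like wrapping the pattern in `^…$` (in single-line mode).
Here there's no way to consume every character, so the call returns None.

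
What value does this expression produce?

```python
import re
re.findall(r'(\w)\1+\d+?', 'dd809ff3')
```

['d', 'f']

A backreference is literal: `\1` must see the identical characters the first group matched.
Walking the string: at [0:3] match 'dd8', group 1 = 'd'; at [5:8] match 'ff3', group 1 = 'f'.
With a single group, `findall` returns only what that group captured — 2 items.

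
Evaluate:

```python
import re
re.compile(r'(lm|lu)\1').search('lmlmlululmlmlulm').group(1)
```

'lm'

The match spans [0:4] → 'lmlm'.
Captured: group 1 = 'lm'.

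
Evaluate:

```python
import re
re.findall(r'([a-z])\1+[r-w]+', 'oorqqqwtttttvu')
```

`\1` is not a pattern — it's the concrete string captured by group 1, re-applied verbatim.
Walking the string: at [0:3] match 'oor', group 1 = 'o'; at [3:14] match 'qqqwtttttvu', group 1 = 'q'.
Because there's exactly one group, `findall` drops the full match and keeps group 1 from each hit.

['o', 'q']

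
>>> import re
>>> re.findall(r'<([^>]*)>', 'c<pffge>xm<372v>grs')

Because there's exactly one group, `findall` drops the full match and keeps group 1 from each hit.

['pffge', '372v']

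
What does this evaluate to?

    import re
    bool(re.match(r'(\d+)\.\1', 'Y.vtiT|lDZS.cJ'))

With `match`, the pattern is implicitly anchored at the beginning.
Here position 0 doesn't satisfy it, so the call returns None, and `bool(None)` is False.

False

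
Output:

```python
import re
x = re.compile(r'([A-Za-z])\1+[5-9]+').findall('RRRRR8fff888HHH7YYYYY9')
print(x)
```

The backreference `\1` re-matches whatever the first group consumed, character for character.
`findall` collects group 1 from each match (4 total).

['R', 'f', 'H', 'Y']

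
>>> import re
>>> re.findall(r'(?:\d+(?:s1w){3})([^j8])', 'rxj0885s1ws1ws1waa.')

The pattern matches one or more of a digit, then the literal 's1w' repeated 3 times (non-capturing group); then any character except [j8] (captured).
Walking the string: at [3:17] match '0885s1ws1ws1wa', group 1 = 'a'.
One capturing group, so `findall` returns just the captured substring from the one match — 1 in all.

['a']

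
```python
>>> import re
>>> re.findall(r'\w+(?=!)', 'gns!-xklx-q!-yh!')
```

['gns', 'q', 'yh']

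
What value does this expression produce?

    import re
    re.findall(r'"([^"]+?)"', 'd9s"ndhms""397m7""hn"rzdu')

With a single group, `findall` returns only what that group captured — 3 items.

['ndhms', '397m7', 'hn']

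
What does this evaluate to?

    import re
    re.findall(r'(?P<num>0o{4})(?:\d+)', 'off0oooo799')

['0oooo']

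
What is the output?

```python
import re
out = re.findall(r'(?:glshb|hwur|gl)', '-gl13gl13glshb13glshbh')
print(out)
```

['gl', 'gl', 'glshb', 'glshb']

Branches in `(...|...)` are attempted left-to-right; the first branch that allows the whole pattern to succeed is taken.
Walking the string: at [1:3] → 'gl'; at [5:7] → 'gl'; at [9:14] → 'glshb'; at [16:21] → 'glshb'.
Since nothing is captured, `findall` lists the 4 matched substrings directly.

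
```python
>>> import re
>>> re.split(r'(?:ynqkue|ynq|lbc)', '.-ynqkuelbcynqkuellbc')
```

['.-', '', '', 'l', '']

Branches in `(...|...)` are attempted left-to-right; the first branch that allows the whole pattern to succeed is taken.
Matches to split on: at [2:8] → 'ynqkue'; at [8:11] → 'lbc'; at [11:17] → 'ynqkue'; at [18:21] → 'lbc'.
Each match becomes a cut point; 5 segments remain.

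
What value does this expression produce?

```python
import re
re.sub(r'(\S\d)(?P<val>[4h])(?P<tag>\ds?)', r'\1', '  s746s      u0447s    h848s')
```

The replacement refers to a captured group, so each match is rewritten using its own captured text.

'  s7      u07s    h8'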